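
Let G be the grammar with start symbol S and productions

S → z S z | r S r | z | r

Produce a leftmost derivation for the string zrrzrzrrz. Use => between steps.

S => zSz => zrSrz => zrrSrrz => zrrzSzrrz => zrrzrzrrz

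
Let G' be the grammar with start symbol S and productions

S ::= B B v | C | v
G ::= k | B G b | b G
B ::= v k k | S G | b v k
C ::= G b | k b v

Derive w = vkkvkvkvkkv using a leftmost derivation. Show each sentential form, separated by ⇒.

S⇒BBv⇒SGBv⇒BBvGBv⇒vkkBvGBv⇒vkkSGvGBv⇒vkkvGvGBv⇒vkkvkvGBv⇒vkkvkvkBv⇒vkkvkvkvkkv

S ⇒ BBv   [S ::= B B v]
BBv ⇒ SGBv   [B ::= S G]
SGBv ⇒ BBvGBv   [S ::= B B v]
BBvGBv ⇒ vkkBvGBv   [B ::= v k k]
vkkBvGBv ⇒ vkkSGvGBv   [B ::= S G]
vkkSGvGBv ⇒ vkkvGvGBv   [S ::= v]
vkkvGvGBv ⇒ vkkvkvGBv   [G ::= k]
vkkvkvGBv ⇒ vkkvkvkBv   [G ::= k]
vkkvkvkBv ⇒ vkkvkvkvkkv   [B ::= v k k]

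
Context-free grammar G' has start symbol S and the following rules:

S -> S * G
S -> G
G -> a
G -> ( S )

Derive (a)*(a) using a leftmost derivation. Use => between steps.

S => S*G => G*G => (S)*G => (G)*G => (a)*G => (a)*(S) => (a)*(G) => (a)*(a)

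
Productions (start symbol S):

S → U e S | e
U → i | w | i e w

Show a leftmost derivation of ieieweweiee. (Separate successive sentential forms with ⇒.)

S ⇒ UeS ⇒ ieS ⇒ ieUeS ⇒ ieieweS ⇒ ieieweUeS ⇒ ieieweweS ⇒ ieieweweUeS ⇒ ieieweweieS ⇒ ieieweweiee

S ⇒ UeS   [S → U e S]
UeS ⇒ ieS   [U → i]
ieS ⇒ ieUeS   [S → U e S]
ieUeS ⇒ ieieweS   [U → i e w]
ieieweS ⇒ ieieweUeS   [S → U e S]
ieieweUeS ⇒ ieieweweS   [U → w]
ieieweweS ⇒ ieieweweUeS   [S → U e S]
ieieweweUeS ⇒ ieieweweieS   [U → i]
ieieweweieS ⇒ ieieweweiee   [S → e]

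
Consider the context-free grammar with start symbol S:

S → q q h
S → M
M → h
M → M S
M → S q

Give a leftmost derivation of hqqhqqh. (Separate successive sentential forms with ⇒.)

S ⇒ M   [S → M]
M ⇒ MS   [M → M S]
MS ⇒ MSS   [M → M S]
MSS ⇒ hSS   [M → h]
hSS ⇒ hqqhS   [S → q q h]
hqqhS ⇒ hqqhqqh   [S → q q h]

S ⇒ M ⇒ MS ⇒ MSS ⇒ hSS ⇒ hqqhS ⇒ hqqhqqh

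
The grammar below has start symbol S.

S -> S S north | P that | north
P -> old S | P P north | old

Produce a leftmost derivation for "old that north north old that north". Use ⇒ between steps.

S ⇒ S S north ⇒ S S north S north ⇒ P that S north S north ⇒ old that S north S north ⇒ old that north north S north ⇒ old that north north P that north ⇒ old that north north old that north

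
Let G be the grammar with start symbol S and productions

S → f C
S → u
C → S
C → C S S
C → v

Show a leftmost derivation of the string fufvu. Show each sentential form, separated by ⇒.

S ⇒ fC ⇒ fCSS ⇒ fSSS ⇒ fuSS ⇒ fufCS ⇒ fufvS ⇒ fufvu

S ⇒ fC   [S → f C]
fC ⇒ fCSS   [C → C S S]
fCSS ⇒ fSSS   [C → S]
fSSS ⇒ fuSS   [S → u]
fuSS ⇒ fufCS   [S → f C]
fufCS ⇒ fufvS   [C → v]
fufvS ⇒ fufvu   [S → u]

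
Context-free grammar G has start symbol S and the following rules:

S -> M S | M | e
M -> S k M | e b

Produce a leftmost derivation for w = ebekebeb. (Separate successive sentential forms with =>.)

S => MS => SkMS => MSkMS => ebSkMS => ebekMS => ebekebS => ebekebM => ebekebeb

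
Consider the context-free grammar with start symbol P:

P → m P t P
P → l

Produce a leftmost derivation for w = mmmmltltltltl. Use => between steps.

P => mPtP   [P → m P t P]
mPtP => mmPtPtP   [P → m P t P]
mmPtPtP => mmmPtPtPtP   [P → m P t P]
mmmPtPtPtP => mmmmPtPtPtPtP   [P → m P t P]
mmmmPtPtPtPtP => mmmmltPtPtPtP   [P → l]
mmmmltPtPtPtP => mmmmltltPtPtP   [P → l]
mmmmltltPtPtP => mmmmltltltPtP   [P → l]
mmmmltltltPtP => mmmmltltltltP   [P → l]
mmmmltltltltP => mmmmltltltltl   [P → l]

P=>mPtP=>mmPtPtP=>mmmPtPtPtP=>mmmmPtPtPtPtP=>mmmmltPtPtPtP=>mmmmltltPtPtP=>mmmmltltltPtP=>mmmmltltltltP=>mmmmltltltltl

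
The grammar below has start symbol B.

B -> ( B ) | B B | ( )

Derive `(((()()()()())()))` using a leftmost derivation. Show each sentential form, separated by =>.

B => (B) => ((B)) => ((BB)) => (((B)B)) => (((BB)B)) => (((BBB)B)) => (((BBBB)B)) => (((BBBBB)B)) => (((()BBBB)B)) => (((()()BBB)B)) => (((()()()BB)B)) => (((()()()()B)B)) => (((()()()()())B)) => (((()()()()())()))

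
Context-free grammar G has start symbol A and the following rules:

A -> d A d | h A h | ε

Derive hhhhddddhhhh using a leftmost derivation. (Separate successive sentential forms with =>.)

A => hAh => hhAhh => hhhAhhh => hhhhAhhhh => hhhhdAdhhhh => hhhhddAddhhhh => hhhhddddhhhh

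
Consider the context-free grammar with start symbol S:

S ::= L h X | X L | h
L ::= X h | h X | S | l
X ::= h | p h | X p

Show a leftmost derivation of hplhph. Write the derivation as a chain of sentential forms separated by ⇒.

S ⇒ XL ⇒ XpL ⇒ hpL ⇒ hpS ⇒ hpLhX ⇒ hplhX ⇒ hplhph

S ⇒ XL   [S ::= X L]
XL ⇒ XpL   [X ::= X p]
XpL ⇒ hpL   [X ::= h]
hpL ⇒ hpS   [L ::= S]
hpS ⇒ hpLhX   [S ::= L h X]
hpLhX ⇒ hplhX   [L ::= l]
hplhX ⇒ hplhph   [X ::= p h]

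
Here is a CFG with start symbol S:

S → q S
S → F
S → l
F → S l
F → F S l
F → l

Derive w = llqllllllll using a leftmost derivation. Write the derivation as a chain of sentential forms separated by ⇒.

S ⇒ F   [S → F]
F ⇒ FSl   [F → F S l]
FSl ⇒ FSlSl   [F → F S l]
FSlSl ⇒ FSlSlSl   [F → F S l]
FSlSlSl ⇒ FSlSlSlSl   [F → F S l]
FSlSlSlSl ⇒ SlSlSlSlSl   [F → S l]
SlSlSlSlSl ⇒ llSlSlSlSl   [S → l]
llSlSlSlSl ⇒ llqSlSlSlSl   [S → q S]
llqSlSlSlSl ⇒ llqllSlSlSl   [S → l]
llqllSlSlSl ⇒ llqllllSlSl   [S → l]
llqllllSlSl ⇒ llqllllllSl   [S → l]
llqllllllSl ⇒ llqllllllll   [S → l]

S ⇒ F ⇒ FSl ⇒ FSlSl ⇒ FSlSlSl ⇒ FSlSlSlSl ⇒ SlSlSlSlSl ⇒ llSlSlSlSl ⇒ llqSlSlSlSl ⇒ llqllSlSlSl ⇒ llqllllSlSl ⇒ llqllllllSl ⇒ llqllllllll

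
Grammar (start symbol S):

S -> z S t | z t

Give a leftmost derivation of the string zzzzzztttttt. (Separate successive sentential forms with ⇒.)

S ⇒ zSt   [S -> z S t]
zSt ⇒ zzStt   [S -> z S t]
zzStt ⇒ zzzSttt   [S -> z S t]
zzzSttt ⇒ zzzzStttt   [S -> z S t]
zzzzStttt ⇒ zzzzzSttttt   [S -> z S t]
zzzzzSttttt ⇒ zzzzzztttttt   [S -> z t]

S ⇒ zSt ⇒ zzStt ⇒ zzzSttt ⇒ zzzzStttt ⇒ zzzzzSttttt ⇒ zzzzzztttttt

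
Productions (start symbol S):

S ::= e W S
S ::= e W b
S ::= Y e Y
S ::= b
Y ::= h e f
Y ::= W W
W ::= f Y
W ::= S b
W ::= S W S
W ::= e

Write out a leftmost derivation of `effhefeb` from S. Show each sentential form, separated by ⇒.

S⇒eWb⇒efYb⇒efWWb⇒effYWb⇒effhefWb⇒effhefeb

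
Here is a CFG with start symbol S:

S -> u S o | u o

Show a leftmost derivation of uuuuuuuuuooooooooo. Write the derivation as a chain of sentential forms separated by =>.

S=>uSo=>uuSoo=>uuuSooo=>uuuuSoooo=>uuuuuSooooo=>uuuuuuSoooooo=>uuuuuuuSooooooo=>uuuuuuuuSoooooooo=>uuuuuuuuuooooooooo

S => uSo   [S -> u S o]
uSo => uuSoo   [S -> u S o]
uuSoo => uuuSooo   [S -> u S o]
uuuSooo => uuuuSoooo   [S -> u S o]
uuuuSoooo => uuuuuSooooo   [S -> u S o]
uuuuuSooooo => uuuuuuSoooooo   [S -> u S o]
uuuuuuSoooooo => uuuuuuuSooooooo   [S -> u S o]
uuuuuuuSooooooo => uuuuuuuuSoooooooo   [S -> u S o]
uuuuuuuuSoooooooo => uuuuuuuuuooooooooo   [S -> u o]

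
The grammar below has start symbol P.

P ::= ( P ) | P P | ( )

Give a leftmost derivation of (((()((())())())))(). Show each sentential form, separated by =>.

P => PP => (P)P => ((P))P => (((P)))P => (((PP)))P => (((()P)))P => (((()PP)))P => (((()(P)P)))P => (((()(PP)P)))P => (((()((P)P)P)))P => (((()((())P)P)))P => (((()((())())P)))P => (((()((())())())))P => (((()((())())())))()

P => PP   [P ::= P P]
PP => (P)P   [P ::= ( P )]
(P)P => ((P))P   [P ::= ( P )]
((P))P => (((P)))P   [P ::= ( P )]
(((P)))P => (((PP)))P   [P ::= P P]
(((PP)))P => (((()P)))P   [P ::= ( )]
(((()P)))P => (((()PP)))P   [P ::= P P]
(((()PP)))P => (((()(P)P)))P   [P ::= ( P )]
(((()(P)P)))P => (((()(PP)P)))P   [P ::= P P]
(((()(PP)P)))P => (((()((P)P)P)))P   [P ::= ( P )]
(((()((P)P)P)))P => (((()((())P)P)))P   [P ::= ( )]
(((()((())P)P)))P => (((()((())())P)))P   [P ::= ( )]
(((()((())())P)))P => (((()((())())())))P   [P ::= ( )]
(((()((())())())))P => (((()((())())())))()   [P ::= ( )]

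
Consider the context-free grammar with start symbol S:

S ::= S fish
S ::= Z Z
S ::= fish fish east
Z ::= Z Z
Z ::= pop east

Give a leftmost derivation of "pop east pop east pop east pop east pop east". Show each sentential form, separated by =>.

S => Z Z => pop east Z => pop east Z Z => pop east Z Z Z => pop east Z Z Z Z => pop east pop east Z Z Z => pop east pop east pop east Z Z => pop east pop east pop east pop east Z => pop east pop east pop east pop east pop east

S => Z Z   [S ::= Z Z]
Z Z => pop east Z   [Z ::= pop east]
pop east Z => pop east Z Z   [Z ::= Z Z]
pop east Z Z => pop east Z Z Z   [Z ::= Z Z]
pop east Z Z Z => pop east Z Z Z Z   [Z ::= Z Z]
pop east Z Z Z Z => pop east pop east Z Z Z   [Z ::= pop east]
pop east pop east Z Z Z => pop east pop east pop east Z Z   [Z ::= pop east]
pop east pop east pop east Z Z => pop east pop east pop east pop east Z   [Z ::= pop east]
pop east pop east pop east pop east Z => pop east pop east pop east pop east pop east   [Z ::= pop east]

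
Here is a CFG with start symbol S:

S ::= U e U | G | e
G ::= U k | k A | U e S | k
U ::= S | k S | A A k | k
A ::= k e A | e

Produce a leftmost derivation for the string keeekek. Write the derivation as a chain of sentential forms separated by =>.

S => UeU   [S ::= U e U]
UeU => AAkeU   [U ::= A A k]
AAkeU => keAAkeU   [A ::= k e A]
keAAkeU => keeAkeU   [A ::= e]
keeAkeU => keeekeU   [A ::= e]
keeekeU => keeekek   [U ::= k]

S => UeU => AAkeU => keAAkeU => keeAkeU => keeekeU => keeekek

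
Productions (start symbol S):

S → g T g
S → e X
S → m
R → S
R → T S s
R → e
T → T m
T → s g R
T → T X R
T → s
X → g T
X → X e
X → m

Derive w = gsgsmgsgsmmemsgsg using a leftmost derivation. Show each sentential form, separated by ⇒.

S ⇒ gTg ⇒ gsgRg ⇒ gsgTSsg ⇒ gsgTmSsg ⇒ gsgsmSsg ⇒ gsgsmgTgsg ⇒ gsgsmgsgRgsg ⇒ gsgsmgsgTSsgsg ⇒ gsgsmgsgTXRSsgsg ⇒ gsgsmgsgTmXRSsgsg ⇒ gsgsmgsgsmXRSsgsg ⇒ gsgsmgsgsmmRSsgsg ⇒ gsgsmgsgsmmeSsgsg ⇒ gsgsmgsgsmmemsgsg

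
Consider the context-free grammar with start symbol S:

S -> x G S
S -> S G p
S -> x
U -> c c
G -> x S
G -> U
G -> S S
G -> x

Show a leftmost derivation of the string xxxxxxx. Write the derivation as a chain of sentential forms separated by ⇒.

S ⇒ xGS ⇒ xxSS ⇒ xxxS ⇒ xxxxGS ⇒ xxxxxSS ⇒ xxxxxxS ⇒ xxxxxxx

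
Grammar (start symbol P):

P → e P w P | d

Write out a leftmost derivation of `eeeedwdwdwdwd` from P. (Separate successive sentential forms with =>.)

P=>ePwP=>eePwPwP=>eeePwPwPwP=>eeeePwPwPwPwP=>eeeedwPwPwPwP=>eeeedwdwPwPwP=>eeeedwdwdwPwP=>eeeedwdwdwdwP=>eeeedwdwdwdwd

P => ePwP   [P → e P w P]
ePwP => eePwPwP   [P → e P w P]
eePwPwP => eeePwPwPwP   [P → e P w P]
eeePwPwPwP => eeeePwPwPwPwP   [P → e P w P]
eeeePwPwPwPwP => eeeedwPwPwPwP   [P → d]
eeeedwPwPwPwP => eeeedwdwPwPwP   [P → d]
eeeedwdwPwPwP => eeeedwdwdwPwP   [P → d]
eeeedwdwdwPwP => eeeedwdwdwdwP   [P → d]
eeeedwdwdwdwP => eeeedwdwdwdwd   [P → d]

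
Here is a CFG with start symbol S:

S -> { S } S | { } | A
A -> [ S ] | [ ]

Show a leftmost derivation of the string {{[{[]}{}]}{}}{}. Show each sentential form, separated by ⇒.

S ⇒ {S}S ⇒ {{S}S}S ⇒ {{A}S}S ⇒ {{[S]}S}S ⇒ {{[{S}S]}S}S ⇒ {{[{A}S]}S}S ⇒ {{[{[]}S]}S}S ⇒ {{[{[]}{}]}S}S ⇒ {{[{[]}{}]}{}}S ⇒ {{[{[]}{}]}{}}{}

S ⇒ {S}S   [S -> { S } S]
{S}S ⇒ {{S}S}S   [S -> { S } S]
{{S}S}S ⇒ {{A}S}S   [S -> A]
{{A}S}S ⇒ {{[S]}S}S   [A -> [ S ]]
{{[S]}S}S ⇒ {{[{S}S]}S}S   [S -> { S } S]
{{[{S}S]}S}S ⇒ {{[{A}S]}S}S   [S -> A]
{{[{A}S]}S}S ⇒ {{[{[]}S]}S}S   [A -> [ ]]
{{[{[]}S]}S}S ⇒ {{[{[]}{}]}S}S   [S -> { }]
{{[{[]}{}]}S}S ⇒ {{[{[]}{}]}{}}S   [S -> { }]
{{[{[]}{}]}{}}S ⇒ {{[{[]}{}]}{}}{}   [S -> { }]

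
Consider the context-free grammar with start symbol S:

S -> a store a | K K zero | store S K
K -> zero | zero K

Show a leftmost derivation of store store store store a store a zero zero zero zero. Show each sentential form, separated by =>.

S => store S K => store store S K K => store store store S K K K => store store store store S K K K K => store store store store a store a K K K K => store store store store a store a zero K K K => store store store store a store a zero zero K K => store store store store a store a zero zero zero K => store store store store a store a zero zero zero zero

S => store S K   [S -> store S K]
store S K => store store S K K   [S -> store S K]
store store S K K => store store store S K K K   [S -> store S K]
store store store S K K K => store store store store S K K K K   [S -> store S K]
store store store store S K K K K => store store store store a store a K K K K   [S -> a store a]
store store store store a store a K K K K => store store store store a store a zero K K K   [K -> zero]
store store store store a store a zero K K K => store store store store a store a zero zero K K   [K -> zero]
store store store store a store a zero zero K K => store store store store a store a zero zero zero K   [K -> zero]
store store store store a store a zero zero zero K => store store store store a store a zero zero zero zero   [K -> zero]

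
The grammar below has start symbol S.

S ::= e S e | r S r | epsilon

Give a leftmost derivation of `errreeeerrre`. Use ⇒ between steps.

S ⇒ eSe   [S ::= e S e]
eSe ⇒ erSre   [S ::= r S r]
erSre ⇒ errSrre   [S ::= r S r]
errSrre ⇒ errrSrrre   [S ::= r S r]
errrSrrre ⇒ errreSerrre   [S ::= e S e]
errreSerrre ⇒ errreeSeerrre   [S ::= e S e]
errreeSeerrre ⇒ errreeeerrre   [S ::= epsilon]

S⇒eSe⇒erSre⇒errSrre⇒errrSrrre⇒errreSerrre⇒errreeSeerrre⇒errreeeerrre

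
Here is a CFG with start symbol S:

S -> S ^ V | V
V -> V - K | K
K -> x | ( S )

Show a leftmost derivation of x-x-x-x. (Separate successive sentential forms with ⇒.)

S⇒V⇒V-K⇒V-K-K⇒V-K-K-K⇒K-K-K-K⇒x-K-K-K⇒x-x-K-K⇒x-x-x-K⇒x-x-x-x

S ⇒ V   [S -> V]
V ⇒ V-K   [V -> V - K]
V-K ⇒ V-K-K   [V -> V - K]
V-K-K ⇒ V-K-K-K   [V -> V - K]
V-K-K-K ⇒ K-K-K-K   [V -> K]
K-K-K-K ⇒ x-K-K-K   [K -> x]
x-K-K-K ⇒ x-x-K-K   [K -> x]
x-x-K-K ⇒ x-x-x-K   [K -> x]
x-x-x-K ⇒ x-x-x-x   [K -> x]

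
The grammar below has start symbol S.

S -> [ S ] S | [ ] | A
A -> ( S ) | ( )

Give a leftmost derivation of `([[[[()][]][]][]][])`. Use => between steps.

S => A   [S -> A]
A => (S)   [A -> ( S )]
(S) => ([S]S)   [S -> [ S ] S]
([S]S) => ([[S]S]S)   [S -> [ S ] S]
([[S]S]S) => ([[[S]S]S]S)   [S -> [ S ] S]
([[[S]S]S]S) => ([[[[S]S]S]S]S)   [S -> [ S ] S]
([[[[S]S]S]S]S) => ([[[[A]S]S]S]S)   [S -> A]
([[[[A]S]S]S]S) => ([[[[()]S]S]S]S)   [A -> ( )]
([[[[()]S]S]S]S) => ([[[[()][]]S]S]S)   [S -> [ ]]
([[[[()][]]S]S]S) => ([[[[()][]][]]S]S)   [S -> [ ]]
([[[[()][]][]]S]S) => ([[[[()][]][]][]]S)   [S -> [ ]]
([[[[()][]][]][]]S) => ([[[[()][]][]][]][])   [S -> [ ]]

S => A => (S) => ([S]S) => ([[S]S]S) => ([[[S]S]S]S) => ([[[[S]S]S]S]S) => ([[[[A]S]S]S]S) => ([[[[()]S]S]S]S) => ([[[[()][]]S]S]S) => ([[[[()][]][]]S]S) => ([[[[()][]][]][]]S) => ([[[[()][]][]][]][])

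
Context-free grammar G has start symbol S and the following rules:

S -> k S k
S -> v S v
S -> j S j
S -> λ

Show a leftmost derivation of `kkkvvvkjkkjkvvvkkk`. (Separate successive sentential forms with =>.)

S => kSk   [S -> k S k]
kSk => kkSkk   [S -> k S k]
kkSkk => kkkSkkk   [S -> k S k]
kkkSkkk => kkkvSvkkk   [S -> v S v]
kkkvSvkkk => kkkvvSvvkkk   [S -> v S v]
kkkvvSvvkkk => kkkvvvSvvvkkk   [S -> v S v]
kkkvvvSvvvkkk => kkkvvvkSkvvvkkk   [S -> k S k]
kkkvvvkSkvvvkkk => kkkvvvkjSjkvvvkkk   [S -> j S j]
kkkvvvkjSjkvvvkkk => kkkvvvkjkSkjkvvvkkk   [S -> k S k]
kkkvvvkjkSkjkvvvkkk => kkkvvvkjkkjkvvvkkk   [S -> λ]

S => kSk => kkSkk => kkkSkkk => kkkvSvkkk => kkkvvSvvkkk => kkkvvvSvvvkkk => kkkvvvkSkvvvkkk => kkkvvvkjSjkvvvkkk => kkkvvvkjkSkjkvvvkkk => kkkvvvkjkkjkvvvkkk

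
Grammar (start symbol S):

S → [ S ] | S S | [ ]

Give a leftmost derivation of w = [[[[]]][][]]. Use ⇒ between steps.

S ⇒ [S] ⇒ [SS] ⇒ [[S]S] ⇒ [[[S]]S] ⇒ [[[[]]]S] ⇒ [[[[]]]SS] ⇒ [[[[]]][]S] ⇒ [[[[]]][][]]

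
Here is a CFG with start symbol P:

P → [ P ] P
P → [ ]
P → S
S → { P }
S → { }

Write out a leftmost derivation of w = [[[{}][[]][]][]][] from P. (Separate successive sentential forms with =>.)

P => [P]P   [P → [ P ] P]
[P]P => [[P]P]P   [P → [ P ] P]
[[P]P]P => [[[P]P]P]P   [P → [ P ] P]
[[[P]P]P]P => [[[S]P]P]P   [P → S]
[[[S]P]P]P => [[[{}]P]P]P   [S → { }]
[[[{}]P]P]P => [[[{}][P]P]P]P   [P → [ P ] P]
[[[{}][P]P]P]P => [[[{}][[]]P]P]P   [P → [ ]]
[[[{}][[]]P]P]P => [[[{}][[]][]]P]P   [P → [ ]]
[[[{}][[]][]]P]P => [[[{}][[]][]][]]P   [P → [ ]]
[[[{}][[]][]][]]P => [[[{}][[]][]][]][]   [P → [ ]]

P=>[P]P=>[[P]P]P=>[[[P]P]P]P=>[[[S]P]P]P=>[[[{}]P]P]P=>[[[{}][P]P]P]P=>[[[{}][[]]P]P]P=>[[[{}][[]][]]P]P=>[[[{}][[]][]][]]P=>[[[{}][[]][]][]][]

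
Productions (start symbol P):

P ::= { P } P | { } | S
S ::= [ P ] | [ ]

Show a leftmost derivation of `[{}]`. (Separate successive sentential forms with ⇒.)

P ⇒ S   [P ::= S]
S ⇒ [P]   [S ::= [ P ]]
[P] ⇒ [{}]   [P ::= { }]

P ⇒ S ⇒ [P] ⇒ [{}]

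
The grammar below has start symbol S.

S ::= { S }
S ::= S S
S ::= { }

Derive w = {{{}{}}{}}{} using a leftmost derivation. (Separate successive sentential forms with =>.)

S=>SS=>{S}S=>{SS}S=>{{S}S}S=>{{SS}S}S=>{{{}S}S}S=>{{{}{}}S}S=>{{{}{}}{}}S=>{{{}{}}{}}{}

S => SS   [S ::= S S]
SS => {S}S   [S ::= { S }]
{S}S => {SS}S   [S ::= S S]
{SS}S => {{S}S}S   [S ::= { S }]
{{S}S}S => {{SS}S}S   [S ::= S S]
{{SS}S}S => {{{}S}S}S   [S ::= { }]
{{{}S}S}S => {{{}{}}S}S   [S ::= { }]
{{{}{}}S}S => {{{}{}}{}}S   [S ::= { }]
{{{}{}}{}}S => {{{}{}}{}}{}   [S ::= { }]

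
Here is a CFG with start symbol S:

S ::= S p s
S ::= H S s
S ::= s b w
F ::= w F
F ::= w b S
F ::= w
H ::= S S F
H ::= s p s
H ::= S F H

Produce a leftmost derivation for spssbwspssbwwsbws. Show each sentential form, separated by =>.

S => HSs   [S ::= H S s]
HSs => SSFSs   [H ::= S S F]
SSFSs => SpsSFSs   [S ::= S p s]
SpsSFSs => HSspsSFSs   [S ::= H S s]
HSspsSFSs => spsSspsSFSs   [H ::= s p s]
spsSspsSFSs => spssbwspsSFSs   [S ::= s b w]
spssbwspsSFSs => spssbwspssbwFSs   [S ::= s b w]
spssbwspssbwFSs => spssbwspssbwwSs   [F ::= w]
spssbwspssbwwSs => spssbwspssbwwsbws   [S ::= s b w]

S => HSs => SSFSs => SpsSFSs => HSspsSFSs => spsSspsSFSs => spssbwspsSFSs => spssbwspssbwFSs => spssbwspssbwwSs => spssbwspssbwwsbws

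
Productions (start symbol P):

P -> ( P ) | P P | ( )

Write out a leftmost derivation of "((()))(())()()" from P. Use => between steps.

P => PP => PPP => PPPP => (P)PPP => ((P))PPP => ((()))PPP => ((()))(P)PP => ((()))(())PP => ((()))(())()P => ((()))(())()()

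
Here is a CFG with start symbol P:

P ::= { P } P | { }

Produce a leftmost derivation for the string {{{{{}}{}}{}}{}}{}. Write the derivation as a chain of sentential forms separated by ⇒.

P ⇒ {P}P   [P ::= { P } P]
{P}P ⇒ {{P}P}P   [P ::= { P } P]
{{P}P}P ⇒ {{{P}P}P}P   [P ::= { P } P]
{{{P}P}P}P ⇒ {{{{P}P}P}P}P   [P ::= { P } P]
{{{{P}P}P}P}P ⇒ {{{{{}}P}P}P}P   [P ::= { }]
{{{{{}}P}P}P}P ⇒ {{{{{}}{}}P}P}P   [P ::= { }]
{{{{{}}{}}P}P}P ⇒ {{{{{}}{}}{}}P}P   [P ::= { }]
{{{{{}}{}}{}}P}P ⇒ {{{{{}}{}}{}}{}}P   [P ::= { }]
{{{{{}}{}}{}}{}}P ⇒ {{{{{}}{}}{}}{}}{}   [P ::= { }]

P⇒{P}P⇒{{P}P}P⇒{{{P}P}P}P⇒{{{{P}P}P}P}P⇒{{{{{}}P}P}P}P⇒{{{{{}}{}}P}P}P⇒{{{{{}}{}}{}}P}P⇒{{{{{}}{}}{}}{}}P⇒{{{{{}}{}}{}}{}}{}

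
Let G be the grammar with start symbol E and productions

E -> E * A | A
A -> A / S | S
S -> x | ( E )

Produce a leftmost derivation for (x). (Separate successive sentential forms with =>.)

E => A => S => (E) => (A) => (S) => (x)

E => A   [E -> A]
A => S   [A -> S]
S => (E)   [S -> ( E )]
(E) => (A)   [E -> A]
(A) => (S)   [A -> S]
(S) => (x)   [S -> x]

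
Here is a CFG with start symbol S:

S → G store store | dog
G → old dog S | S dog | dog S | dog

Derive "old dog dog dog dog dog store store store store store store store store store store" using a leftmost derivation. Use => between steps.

S => G store store => old dog S store store => old dog G store store store store => old dog dog S store store store store => old dog dog G store store store store store store => old dog dog dog S store store store store store store => old dog dog dog G store store store store store store store store => old dog dog dog dog S store store store store store store store store => old dog dog dog dog G store store store store store store store store store store => old dog dog dog dog dog store store store store store store store store store store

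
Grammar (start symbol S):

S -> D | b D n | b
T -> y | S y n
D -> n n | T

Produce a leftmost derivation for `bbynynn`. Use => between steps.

S=>bDn=>bTn=>bSynn=>bDynn=>bTynn=>bSynynn=>bbynynn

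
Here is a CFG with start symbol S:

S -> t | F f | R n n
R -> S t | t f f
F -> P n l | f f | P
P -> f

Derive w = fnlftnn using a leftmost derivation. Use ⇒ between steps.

S ⇒ Rnn ⇒ Stnn ⇒ Fftnn ⇒ Pnlftnn ⇒ fnlftnn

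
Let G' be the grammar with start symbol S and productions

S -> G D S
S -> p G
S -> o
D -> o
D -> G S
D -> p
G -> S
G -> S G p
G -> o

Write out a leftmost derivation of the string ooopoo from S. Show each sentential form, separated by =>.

S=>GDS=>SDS=>oDS=>oGSS=>oSGpSS=>ooGpSS=>ooopSS=>ooopoS=>ooopoo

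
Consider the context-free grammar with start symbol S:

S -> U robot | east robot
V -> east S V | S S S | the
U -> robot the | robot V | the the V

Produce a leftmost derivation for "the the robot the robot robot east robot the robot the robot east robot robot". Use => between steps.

S => U robot => the the V robot => the the S S S robot => the the U robot S S robot => the the robot the robot S S robot => the the robot the robot U robot S robot => the the robot the robot robot V robot S robot => the the robot the robot robot east S V robot S robot => the the robot the robot robot east U robot V robot S robot => the the robot the robot robot east robot the robot V robot S robot => the the robot the robot robot east robot the robot the robot S robot => the the robot the robot robot east robot the robot the robot east robot robot

S => U robot   [S -> U robot]
U robot => the the V robot   [U -> the the V]
the the V robot => the the S S S robot   [V -> S S S]
the the S S S robot => the the U robot S S robot   [S -> U robot]
the the U robot S S robot => the the robot the robot S S robot   [U -> robot the]
the the robot the robot S S robot => the the robot the robot U robot S robot   [S -> U robot]
the the robot the robot U robot S robot => the the robot the robot robot V robot S robot   [U -> robot V]
the the robot the robot robot V robot S robot => the the robot the robot robot east S V robot S robot   [V -> east S V]
the the robot the robot robot east S V robot S robot => the the robot the robot robot east U robot V robot S robot   [S -> U robot]
the the robot the robot robot east U robot V robot S robot => the the robot the robot robot east robot the robot V robot S robot   [U -> robot the]
the the robot the robot robot east robot the robot V robot S robot => the the robot the robot robot east robot the robot the robot S robot   [V -> the]
the the robot the robot robot east robot the robot the robot S robot => the the robot the robot robot east robot the robot the robot east robot robot   [S -> east robot]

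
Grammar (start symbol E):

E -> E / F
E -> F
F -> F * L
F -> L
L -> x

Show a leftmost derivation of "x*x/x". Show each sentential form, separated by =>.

E => E/F   [E -> E / F]
E/F => F/F   [E -> F]
F/F => F*L/F   [F -> F * L]
F*L/F => L*L/F   [F -> L]
L*L/F => x*L/F   [L -> x]
x*L/F => x*x/F   [L -> x]
x*x/F => x*x/L   [F -> L]
x*x/L => x*x/x   [L -> x]

E => E/F => F/F => F*L/F => L*L/F => x*L/F => x*x/F => x*x/L => x*x/x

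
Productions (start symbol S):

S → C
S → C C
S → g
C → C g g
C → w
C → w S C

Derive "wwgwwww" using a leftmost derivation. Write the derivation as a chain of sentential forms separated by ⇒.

S⇒CC⇒wSCC⇒wCCCC⇒wwSCCCC⇒wwgCCCC⇒wwgwCCC⇒wwgwwCC⇒wwgwwwC⇒wwgwwww

S ⇒ CC   [S → C C]
CC ⇒ wSCC   [C → w S C]
wSCC ⇒ wCCCC   [S → C C]
wCCCC ⇒ wwSCCCC   [C → w S C]
wwSCCCC ⇒ wwgCCCC   [S → g]
wwgCCCC ⇒ wwgwCCC   [C → w]
wwgwCCC ⇒ wwgwwCC   [C → w]
wwgwwCC ⇒ wwgwwwC   [C → w]
wwgwwwC ⇒ wwgwwww   [C → w]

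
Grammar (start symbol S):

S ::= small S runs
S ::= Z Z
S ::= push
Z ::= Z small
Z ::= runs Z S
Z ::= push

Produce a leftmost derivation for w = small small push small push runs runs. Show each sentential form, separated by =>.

S => small S runs => small small S runs runs => small small Z Z runs runs => small small Z small Z runs runs => small small push small Z runs runs => small small push small push runs runs

S => small S runs   [S ::= small S runs]
small S runs => small small S runs runs   [S ::= small S runs]
small small S runs runs => small small Z Z runs runs   [S ::= Z Z]
small small Z Z runs runs => small small Z small Z runs runs   [Z ::= Z small]
small small Z small Z runs runs => small small push small Z runs runs   [Z ::= push]
small small push small Z runs runs => small small push small push runs runs   [Z ::= push]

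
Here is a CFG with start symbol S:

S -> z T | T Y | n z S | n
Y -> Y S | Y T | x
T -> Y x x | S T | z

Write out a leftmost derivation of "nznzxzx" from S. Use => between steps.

S => nzS => nzTY => nzSTY => nzTYTY => nzSTYTY => nznTYTY => nznzYTY => nznzxTY => nznzxzY => nznzxzx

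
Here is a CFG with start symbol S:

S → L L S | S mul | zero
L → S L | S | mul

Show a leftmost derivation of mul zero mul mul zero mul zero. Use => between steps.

S => L L S => mul L S => mul S S => mul zero S => mul zero L L S => mul zero S L S => mul zero L L S L S => mul zero mul L S L S => mul zero mul mul S L S => mul zero mul mul zero L S => mul zero mul mul zero mul S => mul zero mul mul zero mul zero

S => L L S   [S → L L S]
L L S => mul L S   [L → mul]
mul L S => mul S S   [L → S]
mul S S => mul zero S   [S → zero]
mul zero S => mul zero L L S   [S → L L S]
mul zero L L S => mul zero S L S   [L → S]
mul zero S L S => mul zero L L S L S   [S → L L S]
mul zero L L S L S => mul zero mul L S L S   [L → mul]
mul zero mul L S L S => mul zero mul mul S L S   [L → mul]
mul zero mul mul S L S => mul zero mul mul zero L S   [S → zero]
mul zero mul mul zero L S => mul zero mul mul zero mul S   [L → mul]
mul zero mul mul zero mul S => mul zero mul mul zero mul zero   [S → zero]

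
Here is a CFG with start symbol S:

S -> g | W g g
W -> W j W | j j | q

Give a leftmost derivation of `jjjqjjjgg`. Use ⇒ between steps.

S⇒Wgg⇒WjWgg⇒WjWjWgg⇒jjjWjWgg⇒jjjqjWgg⇒jjjqjjjgg

S ⇒ Wgg   [S -> W g g]
Wgg ⇒ WjWgg   [W -> W j W]
WjWgg ⇒ WjWjWgg   [W -> W j W]
WjWjWgg ⇒ jjjWjWgg   [W -> j j]
jjjWjWgg ⇒ jjjqjWgg   [W -> q]
jjjqjWgg ⇒ jjjqjjjgg   [W -> j j]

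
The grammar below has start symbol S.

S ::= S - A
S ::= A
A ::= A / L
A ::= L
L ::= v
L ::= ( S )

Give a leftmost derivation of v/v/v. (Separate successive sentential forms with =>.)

S => A => A/L => A/L/L => L/L/L => v/L/L => v/v/L => v/v/v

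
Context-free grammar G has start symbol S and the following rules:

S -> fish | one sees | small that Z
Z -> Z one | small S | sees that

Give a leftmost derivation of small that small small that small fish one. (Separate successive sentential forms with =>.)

S => small that Z => small that Z one => small that small S one => small that small small that Z one => small that small small that small S one => small that small small that small fish one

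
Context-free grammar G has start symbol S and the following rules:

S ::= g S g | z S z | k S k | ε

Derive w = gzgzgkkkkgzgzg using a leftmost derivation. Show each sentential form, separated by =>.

S => gSg   [S ::= g S g]
gSg => gzSzg   [S ::= z S z]
gzSzg => gzgSgzg   [S ::= g S g]
gzgSgzg => gzgzSzgzg   [S ::= z S z]
gzgzSzgzg => gzgzgSgzgzg   [S ::= g S g]
gzgzgSgzgzg => gzgzgkSkgzgzg   [S ::= k S k]
gzgzgkSkgzgzg => gzgzgkkSkkgzgzg   [S ::= k S k]
gzgzgkkSkkgzgzg => gzgzgkkkkgzgzg   [S ::= ε]

S=>gSg=>gzSzg=>gzgSgzg=>gzgzSzgzg=>gzgzgSgzgzg=>gzgzgkSkgzgzg=>gzgzgkkSkkgzgzg=>gzgzgkkkkgzgzg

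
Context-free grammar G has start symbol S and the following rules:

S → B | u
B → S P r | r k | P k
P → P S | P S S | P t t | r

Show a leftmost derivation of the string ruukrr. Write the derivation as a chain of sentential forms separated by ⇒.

S ⇒ B   [S → B]
B ⇒ SPr   [B → S P r]
SPr ⇒ BPr   [S → B]
BPr ⇒ PkPr   [B → P k]
PkPr ⇒ PSkPr   [P → P S]
PSkPr ⇒ PSSkPr   [P → P S]
PSSkPr ⇒ rSSkPr   [P → r]
rSSkPr ⇒ ruSkPr   [S → u]
ruSkPr ⇒ ruukPr   [S → u]
ruukPr ⇒ ruukrr   [P → r]

S ⇒ B ⇒ SPr ⇒ BPr ⇒ PkPr ⇒ PSkPr ⇒ PSSkPr ⇒ rSSkPr ⇒ ruSkPr ⇒ ruukPr ⇒ ruukrr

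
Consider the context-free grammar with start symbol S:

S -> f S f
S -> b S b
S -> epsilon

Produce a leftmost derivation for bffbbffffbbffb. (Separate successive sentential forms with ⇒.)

S ⇒ bSb   [S -> b S b]
bSb ⇒ bfSfb   [S -> f S f]
bfSfb ⇒ bffSffb   [S -> f S f]
bffSffb ⇒ bffbSbffb   [S -> b S b]
bffbSbffb ⇒ bffbbSbbffb   [S -> b S b]
bffbbSbbffb ⇒ bffbbfSfbbffb   [S -> f S f]
bffbbfSfbbffb ⇒ bffbbffSffbbffb   [S -> f S f]
bffbbffSffbbffb ⇒ bffbbffffbbffb   [S -> epsilon]

S ⇒ bSb ⇒ bfSfb ⇒ bffSffb ⇒ bffbSbffb ⇒ bffbbSbbffb ⇒ bffbbfSfbbffb ⇒ bffbbffSffbbffb ⇒ bffbbffffbbffb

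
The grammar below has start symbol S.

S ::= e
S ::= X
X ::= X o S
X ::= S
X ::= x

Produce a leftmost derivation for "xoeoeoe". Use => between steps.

S => X => XoS => XoSoS => xoSoS => xoXoS => xoXoSoS => xoSoSoS => xoeoSoS => xoeoeoS => xoeoeoe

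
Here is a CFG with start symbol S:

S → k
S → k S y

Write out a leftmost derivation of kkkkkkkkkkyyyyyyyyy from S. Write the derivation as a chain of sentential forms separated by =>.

S => kSy   [S → k S y]
kSy => kkSyy   [S → k S y]
kkSyy => kkkSyyy   [S → k S y]
kkkSyyy => kkkkSyyyy   [S → k S y]
kkkkSyyyy => kkkkkSyyyyy   [S → k S y]
kkkkkSyyyyy => kkkkkkSyyyyyy   [S → k S y]
kkkkkkSyyyyyy => kkkkkkkSyyyyyyy   [S → k S y]
kkkkkkkSyyyyyyy => kkkkkkkkSyyyyyyyy   [S → k S y]
kkkkkkkkSyyyyyyyy => kkkkkkkkkSyyyyyyyyy   [S → k S y]
kkkkkkkkkSyyyyyyyyy => kkkkkkkkkkyyyyyyyyy   [S → k]

S => kSy => kkSyy => kkkSyyy => kkkkSyyyy => kkkkkSyyyyy => kkkkkkSyyyyyy => kkkkkkkSyyyyyyy => kkkkkkkkSyyyyyyyy => kkkkkkkkkSyyyyyyyyy => kkkkkkkkkkyyyyyyyyy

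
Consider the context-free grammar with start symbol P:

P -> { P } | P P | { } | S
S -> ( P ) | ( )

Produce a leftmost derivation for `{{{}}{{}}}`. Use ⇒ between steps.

P ⇒ {P}   [P -> { P }]
{P} ⇒ {PP}   [P -> P P]
{PP} ⇒ {{P}P}   [P -> { P }]
{{P}P} ⇒ {{{}}P}   [P -> { }]
{{{}}P} ⇒ {{{}}{P}}   [P -> { P }]
{{{}}{P}} ⇒ {{{}}{{}}}   [P -> { }]

P⇒{P}⇒{PP}⇒{{P}P}⇒{{{}}P}⇒{{{}}{P}}⇒{{{}}{{}}}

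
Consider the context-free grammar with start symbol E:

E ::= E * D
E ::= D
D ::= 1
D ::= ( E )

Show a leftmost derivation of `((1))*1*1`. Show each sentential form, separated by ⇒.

E ⇒ E*D ⇒ E*D*D ⇒ D*D*D ⇒ (E)*D*D ⇒ (D)*D*D ⇒ ((E))*D*D ⇒ ((D))*D*D ⇒ ((1))*D*D ⇒ ((1))*1*D ⇒ ((1))*1*1

E ⇒ E*D   [E ::= E * D]
E*D ⇒ E*D*D   [E ::= E * D]
E*D*D ⇒ D*D*D   [E ::= D]
D*D*D ⇒ (E)*D*D   [D ::= ( E )]
(E)*D*D ⇒ (D)*D*D   [E ::= D]
(D)*D*D ⇒ ((E))*D*D   [D ::= ( E )]
((E))*D*D ⇒ ((D))*D*D   [E ::= D]
((D))*D*D ⇒ ((1))*D*D   [D ::= 1]
((1))*D*D ⇒ ((1))*1*D   [D ::= 1]
((1))*1*D ⇒ ((1))*1*1   [D ::= 1]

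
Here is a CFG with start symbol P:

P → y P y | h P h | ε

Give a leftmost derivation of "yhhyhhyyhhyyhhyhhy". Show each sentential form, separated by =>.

P => yPy => yhPhy => yhhPhhy => yhhyPyhhy => yhhyhPhyhhy => yhhyhhPhhyhhy => yhhyhhyPyhhyhhy => yhhyhhyyPyyhhyhhy => yhhyhhyyhPhyyhhyhhy => yhhyhhyyhhyyhhyhhy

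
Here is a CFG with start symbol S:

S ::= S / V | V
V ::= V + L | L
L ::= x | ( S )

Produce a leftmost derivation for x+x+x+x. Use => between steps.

S => V   [S ::= V]
V => V+L   [V ::= V + L]
V+L => V+L+L   [V ::= V + L]
V+L+L => V+L+L+L   [V ::= V + L]
V+L+L+L => L+L+L+L   [V ::= L]
L+L+L+L => x+L+L+L   [L ::= x]
x+L+L+L => x+x+L+L   [L ::= x]
x+x+L+L => x+x+x+L   [L ::= x]
x+x+x+L => x+x+x+x   [L ::= x]

S => V => V+L => V+L+L => V+L+L+L => L+L+L+L => x+L+L+L => x+x+L+L => x+x+x+L => x+x+x+x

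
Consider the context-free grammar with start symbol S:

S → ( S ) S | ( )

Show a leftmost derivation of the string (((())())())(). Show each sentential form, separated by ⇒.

S⇒(S)S⇒((S)S)S⇒(((S)S)S)S⇒(((())S)S)S⇒(((())())S)S⇒(((())())())S⇒(((())())())()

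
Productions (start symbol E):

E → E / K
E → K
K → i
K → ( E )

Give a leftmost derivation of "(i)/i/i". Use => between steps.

E => E/K => E/K/K => K/K/K => (E)/K/K => (K)/K/K => (i)/K/K => (i)/i/K => (i)/i/i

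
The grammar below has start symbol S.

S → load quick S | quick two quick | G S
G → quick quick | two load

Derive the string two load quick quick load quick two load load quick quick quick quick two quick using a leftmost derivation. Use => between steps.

S => G S   [S → G S]
G S => two load S   [G → two load]
two load S => two load G S   [S → G S]
two load G S => two load quick quick S   [G → quick quick]
two load quick quick S => two load quick quick load quick S   [S → load quick S]
two load quick quick load quick S => two load quick quick load quick G S   [S → G S]
two load quick quick load quick G S => two load quick quick load quick two load S   [G → two load]
two load quick quick load quick two load S => two load quick quick load quick two load load quick S   [S → load quick S]
two load quick quick load quick two load load quick S => two load quick quick load quick two load load quick G S   [S → G S]
two load quick quick load quick two load load quick G S => two load quick quick load quick two load load quick quick quick S   [G → quick quick]
two load quick quick load quick two load load quick quick quick S => two load quick quick load quick two load load quick quick quick quick two quick   [S → quick two quick]

S => G S => two load S => two load G S => two load quick quick S => two load quick quick load quick S => two load quick quick load quick G S => two load quick quick load quick two load S => two load quick quick load quick two load load quick S => two load quick quick load quick two load load quick G S => two load quick quick load quick two load load quick quick quick S => two load quick quick load quick two load load quick quick quick quick two quick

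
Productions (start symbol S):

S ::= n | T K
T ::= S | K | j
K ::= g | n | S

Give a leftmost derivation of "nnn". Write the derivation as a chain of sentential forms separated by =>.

S=>TK=>SK=>TKK=>KKK=>nKK=>nnK=>nnn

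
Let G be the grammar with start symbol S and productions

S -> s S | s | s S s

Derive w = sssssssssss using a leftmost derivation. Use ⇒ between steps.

S ⇒ sS ⇒ ssSs ⇒ sssSs ⇒ ssssSss ⇒ sssssSss ⇒ ssssssSss ⇒ sssssssSsss ⇒ sssssssssss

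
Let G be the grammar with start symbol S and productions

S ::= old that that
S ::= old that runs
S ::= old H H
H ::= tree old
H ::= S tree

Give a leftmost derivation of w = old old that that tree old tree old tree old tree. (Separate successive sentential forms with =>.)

S => old H H   [S ::= old H H]
old H H => old S tree H   [H ::= S tree]
old S tree H => old old that that tree H   [S ::= old that that]
old old that that tree H => old old that that tree S tree   [H ::= S tree]
old old that that tree S tree => old old that that tree old H H tree   [S ::= old H H]
old old that that tree old H H tree => old old that that tree old tree old H tree   [H ::= tree old]
old old that that tree old tree old H tree => old old that that tree old tree old tree old tree   [H ::= tree old]

S => old H H => old S tree H => old old that that tree H => old old that that tree S tree => old old that that tree old H H tree => old old that that tree old tree old H tree => old old that that tree old tree old tree old tree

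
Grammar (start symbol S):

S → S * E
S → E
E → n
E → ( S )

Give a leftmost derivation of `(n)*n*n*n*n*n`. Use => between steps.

S=>S*E=>S*E*E=>S*E*E*E=>S*E*E*E*E=>S*E*E*E*E*E=>E*E*E*E*E*E=>(S)*E*E*E*E*E=>(E)*E*E*E*E*E=>(n)*E*E*E*E*E=>(n)*n*E*E*E*E=>(n)*n*n*E*E*E=>(n)*n*n*n*E*E=>(n)*n*n*n*n*E=>(n)*n*n*n*n*n

S => S*E   [S → S * E]
S*E => S*E*E   [S → S * E]
S*E*E => S*E*E*E   [S → S * E]
S*E*E*E => S*E*E*E*E   [S → S * E]
S*E*E*E*E => S*E*E*E*E*E   [S → S * E]
S*E*E*E*E*E => E*E*E*E*E*E   [S → E]
E*E*E*E*E*E => (S)*E*E*E*E*E   [E → ( S )]
(S)*E*E*E*E*E => (E)*E*E*E*E*E   [S → E]
(E)*E*E*E*E*E => (n)*E*E*E*E*E   [E → n]
(n)*E*E*E*E*E => (n)*n*E*E*E*E   [E → n]
(n)*n*E*E*E*E => (n)*n*n*E*E*E   [E → n]
(n)*n*n*E*E*E => (n)*n*n*n*E*E   [E → n]
(n)*n*n*n*E*E => (n)*n*n*n*n*E   [E → n]
(n)*n*n*n*n*E => (n)*n*n*n*n*n   [E → n]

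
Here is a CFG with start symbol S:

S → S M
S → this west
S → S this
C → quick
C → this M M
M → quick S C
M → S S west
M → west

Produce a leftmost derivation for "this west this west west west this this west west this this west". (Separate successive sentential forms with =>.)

S => S M => S this M => S this this M => S M this this M => this west M this this M => this west S S west this this M => this west S this S west this this M => this west S M this S west this this M => this west S M M this S west this this M => this west this west M M this S west this this M => this west this west west M this S west this this M => this west this west west west this S west this this M => this west this west west west this this west west this this M => this west this west west west this this west west this this west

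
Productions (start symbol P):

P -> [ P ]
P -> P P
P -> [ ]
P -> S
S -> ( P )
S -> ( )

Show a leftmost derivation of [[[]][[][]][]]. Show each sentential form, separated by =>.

P => [P] => [PP] => [[P]P] => [[[]]P] => [[[]]PP] => [[[]][P]P] => [[[]][PP]P] => [[[]][[]P]P] => [[[]][[][]]P] => [[[]][[][]][]]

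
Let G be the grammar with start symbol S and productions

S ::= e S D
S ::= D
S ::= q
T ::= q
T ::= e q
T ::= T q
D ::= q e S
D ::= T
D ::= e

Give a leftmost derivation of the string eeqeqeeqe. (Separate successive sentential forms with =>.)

S=>eSD=>eeSDD=>eeqDD=>eeqeD=>eeqeqeS=>eeqeqeeSD=>eeqeqeeqD=>eeqeqeeqe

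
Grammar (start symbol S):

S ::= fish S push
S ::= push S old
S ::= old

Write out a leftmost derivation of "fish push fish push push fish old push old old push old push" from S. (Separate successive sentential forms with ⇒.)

S ⇒ fish S push ⇒ fish push S old push ⇒ fish push fish S push old push ⇒ fish push fish push S old push old push ⇒ fish push fish push push S old old push old push ⇒ fish push fish push push fish S push old old push old push ⇒ fish push fish push push fish old push old old push old push

S ⇒ fish S push   [S ::= fish S push]
fish S push ⇒ fish push S old push   [S ::= push S old]
fish push S old push ⇒ fish push fish S push old push   [S ::= fish S push]
fish push fish S push old push ⇒ fish push fish push S old push old push   [S ::= push S old]
fish push fish push S old push old push ⇒ fish push fish push push S old old push old push   [S ::= push S old]
fish push fish push push S old old push old push ⇒ fish push fish push push fish S push old old push old push   [S ::= fish S push]
fish push fish push push fish S push old old push old push ⇒ fish push fish push push fish old push old old push old push   [S ::= old]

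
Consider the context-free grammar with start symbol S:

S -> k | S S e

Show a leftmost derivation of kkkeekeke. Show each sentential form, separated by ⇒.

S ⇒ SSe ⇒ SSeSe ⇒ SSeSeSe ⇒ kSeSeSe ⇒ kSSeeSeSe ⇒ kkSeeSeSe ⇒ kkkeeSeSe ⇒ kkkeekeSe ⇒ kkkeekeke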